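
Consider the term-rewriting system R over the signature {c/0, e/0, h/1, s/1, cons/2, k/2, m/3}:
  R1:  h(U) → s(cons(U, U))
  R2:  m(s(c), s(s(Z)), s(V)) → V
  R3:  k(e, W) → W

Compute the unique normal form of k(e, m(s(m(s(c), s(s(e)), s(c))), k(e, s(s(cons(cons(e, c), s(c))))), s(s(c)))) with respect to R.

s(c)

1. k(e, m(s(m(s(c), s(s(e)), s(c))), k(e, s(s(cons(cons(e, c), s(c))))), s(s(c))))  →  m(s(m(s(c), s(s(e)), s(c))), k(e, s(s(cons(cons(e, c), s(c))))), s(s(c)))   [R3 at ε]
2. m(s(m(s(c), s(s(e)), s(c))), k(e, s(s(cons(cons(e, c), s(c))))), s(s(c)))  →  m(s(c), k(e, s(s(cons(cons(e, c), s(c))))), s(s(c)))   [R2 at 1.1]
3. m(s(c), k(e, s(s(cons(cons(e, c), s(c))))), s(s(c)))  →  m(s(c), s(s(cons(cons(e, c), s(c)))), s(s(c)))   [R3 at 2]
4. m(s(c), s(s(cons(cons(e, c), s(c)))), s(s(c)))  →  s(c)   [R2 at ε]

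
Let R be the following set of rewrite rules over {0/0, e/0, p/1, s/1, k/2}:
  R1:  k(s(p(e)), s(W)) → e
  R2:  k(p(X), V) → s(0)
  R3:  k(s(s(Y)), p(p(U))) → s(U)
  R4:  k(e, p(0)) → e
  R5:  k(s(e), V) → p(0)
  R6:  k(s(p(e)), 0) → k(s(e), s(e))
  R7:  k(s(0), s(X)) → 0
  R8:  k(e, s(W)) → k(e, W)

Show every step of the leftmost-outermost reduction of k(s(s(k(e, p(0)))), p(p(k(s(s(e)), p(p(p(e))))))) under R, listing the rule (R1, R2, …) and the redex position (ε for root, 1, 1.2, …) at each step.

s(s(p(e)))

1. k(s(s(k(e, p(0)))), p(p(k(s(s(e)), p(p(p(e)))))))  →  s(k(s(s(e)), p(p(p(e)))))   [R3 at ε]
2. s(k(s(s(e)), p(p(p(e)))))  →  s(s(p(e)))   [R3 at 1]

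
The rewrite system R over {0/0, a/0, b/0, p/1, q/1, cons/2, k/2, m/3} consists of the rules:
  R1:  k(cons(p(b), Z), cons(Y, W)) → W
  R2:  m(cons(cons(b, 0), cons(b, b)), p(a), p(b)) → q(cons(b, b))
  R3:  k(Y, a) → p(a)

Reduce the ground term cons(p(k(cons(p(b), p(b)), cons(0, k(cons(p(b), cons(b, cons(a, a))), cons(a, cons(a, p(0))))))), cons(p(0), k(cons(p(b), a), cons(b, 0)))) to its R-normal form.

cons(p(cons(a, p(0))), cons(p(0), 0))

1. cons(p(k(cons(p(b), p(b)), cons(0, k(cons(p(b), cons(b, cons(a, a))), cons(a, cons(a, p(0))))))), cons(p(0), k(cons(p(b), a), cons(b, 0))))  →  cons(p(k(cons(p(b), cons(b, cons(a, a))), cons(a, cons(a, p(0))))), cons(p(0), k(cons(p(b), a), cons(b, 0))))   [R1 at 1.1]
2. cons(p(k(cons(p(b), cons(b, cons(a, a))), cons(a, cons(a, p(0))))), cons(p(0), k(cons(p(b), a), cons(b, 0))))  →  cons(p(cons(a, p(0))), cons(p(0), k(cons(p(b), a), cons(b, 0))))   [R1 at 1.1]
3. cons(p(cons(a, p(0))), cons(p(0), k(cons(p(b), a), cons(b, 0))))  →  cons(p(cons(a, p(0))), cons(p(0), 0))   [R1 at 2.2]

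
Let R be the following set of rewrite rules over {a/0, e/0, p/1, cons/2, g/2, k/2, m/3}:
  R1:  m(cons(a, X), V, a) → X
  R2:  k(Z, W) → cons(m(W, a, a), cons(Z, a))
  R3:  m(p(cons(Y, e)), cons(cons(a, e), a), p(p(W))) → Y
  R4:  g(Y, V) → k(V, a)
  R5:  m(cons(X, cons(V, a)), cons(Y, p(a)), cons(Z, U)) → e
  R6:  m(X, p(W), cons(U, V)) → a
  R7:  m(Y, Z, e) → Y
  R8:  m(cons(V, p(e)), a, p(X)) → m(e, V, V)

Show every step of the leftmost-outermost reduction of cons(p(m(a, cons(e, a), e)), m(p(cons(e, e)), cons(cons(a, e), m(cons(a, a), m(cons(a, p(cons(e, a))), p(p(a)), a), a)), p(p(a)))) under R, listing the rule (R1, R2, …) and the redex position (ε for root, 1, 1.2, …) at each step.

cons(p(a), e)

1. cons(p(m(a, cons(e, a), e)), m(p(cons(e, e)), cons(cons(a, e), m(cons(a, a), m(cons(a, p(cons(e, a))), p(p(a)), a), a)), p(p(a))))  →  cons(p(a), m(p(cons(e, e)), cons(cons(a, e), m(cons(a, a), m(cons(a, p(cons(e, a))), p(p(a)), a), a)), p(p(a))))   [R7 at 1.1]
2. cons(p(a), m(p(cons(e, e)), cons(cons(a, e), m(cons(a, a), m(cons(a, p(cons(e, a))), p(p(a)), a), a)), p(p(a))))  →  cons(p(a), m(p(cons(e, e)), cons(cons(a, e), a), p(p(a))))   [R1 at 2.2.2]
3. cons(p(a), m(p(cons(e, e)), cons(cons(a, e), a), p(p(a))))  →  cons(p(a), e)   [R3 at 2]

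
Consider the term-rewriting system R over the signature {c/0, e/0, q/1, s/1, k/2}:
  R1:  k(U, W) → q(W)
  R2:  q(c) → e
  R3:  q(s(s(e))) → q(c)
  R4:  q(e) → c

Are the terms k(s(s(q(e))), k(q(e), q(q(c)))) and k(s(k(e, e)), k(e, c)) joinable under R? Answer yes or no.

Reduce t₁ = k(s(s(q(e))), k(q(e), q(q(c)))):
1. k(s(s(q(e))), k(q(e), q(q(c))))  →  q(k(q(e), q(q(c))))   [R1 at ε]
2. q(k(q(e), q(q(c))))  →  q(q(q(q(c))))   [R1 at 1]
3. q(q(q(q(c))))  →  q(q(q(e)))   [R2 at 1.1.1]
4. q(q(q(e)))  →  q(q(c))   [R4 at 1.1]
5. q(q(c))  →  q(e)   [R2 at 1]
6. q(e)  →  c   [R4 at ε]

Reduce t₂ = k(s(k(e, e)), k(e, c)):
1. k(s(k(e, e)), k(e, c))  →  q(k(e, c))   [R1 at ε]
2. q(k(e, c))  →  q(q(c))   [R1 at 1]
3. q(q(c))  →  q(e)   [R2 at 1]
4. q(e)  →  c   [R4 at ε]

yes — NF(t₁) = c, NF(t₂) = c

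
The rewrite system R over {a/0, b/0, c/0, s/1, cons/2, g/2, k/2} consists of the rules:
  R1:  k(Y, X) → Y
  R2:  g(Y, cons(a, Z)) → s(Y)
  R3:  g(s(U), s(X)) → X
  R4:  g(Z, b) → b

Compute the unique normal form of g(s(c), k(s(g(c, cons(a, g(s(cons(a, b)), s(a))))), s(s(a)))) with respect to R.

1. g(s(c), k(s(g(c, cons(a, g(s(cons(a, b)), s(a))))), s(s(a))))  →  g(s(c), s(g(c, cons(a, g(s(cons(a, b)), s(a))))))   [R1 at 2]
2. g(s(c), s(g(c, cons(a, g(s(cons(a, b)), s(a))))))  →  g(c, cons(a, g(s(cons(a, b)), s(a))))   [R3 at ε]
3. g(c, cons(a, g(s(cons(a, b)), s(a))))  →  s(c)   [R2 at ε]

s(c)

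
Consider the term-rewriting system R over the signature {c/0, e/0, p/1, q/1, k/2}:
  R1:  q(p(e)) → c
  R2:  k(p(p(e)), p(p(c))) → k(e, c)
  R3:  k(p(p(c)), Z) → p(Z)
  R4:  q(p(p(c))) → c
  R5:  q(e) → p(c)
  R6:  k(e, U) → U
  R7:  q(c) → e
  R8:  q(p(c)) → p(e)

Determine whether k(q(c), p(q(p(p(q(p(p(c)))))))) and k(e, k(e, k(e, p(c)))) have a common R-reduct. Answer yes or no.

Reduce t₁ = k(q(c), p(q(p(p(q(p(p(c)))))))):
1. k(q(c), p(q(p(p(q(p(p(c))))))))  →  k(e, p(q(p(p(q(p(p(c))))))))   [R7 at 1]
2. k(e, p(q(p(p(q(p(p(c))))))))  →  p(q(p(p(q(p(p(c)))))))   [R6 at ε]
3. p(q(p(p(q(p(p(c)))))))  →  p(q(p(p(c))))   [R4 at 1.1.1.1]
4. p(q(p(p(c))))  →  p(c)   [R4 at 1]

Reduce t₂ = k(e, k(e, k(e, p(c)))):
1. k(e, k(e, k(e, p(c))))  →  k(e, k(e, p(c)))   [R6 at ε]
2. k(e, k(e, p(c)))  →  k(e, p(c))   [R6 at ε]
3. k(e, p(c))  →  p(c)   [R6 at ε]

yes — NF(t₁) = p(c), NF(t₂) = p(c)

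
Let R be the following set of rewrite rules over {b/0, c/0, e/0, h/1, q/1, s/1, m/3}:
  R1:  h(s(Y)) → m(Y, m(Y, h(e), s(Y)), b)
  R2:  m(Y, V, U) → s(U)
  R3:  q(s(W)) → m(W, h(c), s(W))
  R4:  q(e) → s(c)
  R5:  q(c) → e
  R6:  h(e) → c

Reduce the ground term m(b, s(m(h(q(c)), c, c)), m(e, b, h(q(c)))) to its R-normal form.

s(s(c))

1. m(b, s(m(h(q(c)), c, c)), m(e, b, h(q(c))))  →  s(m(e, b, h(q(c))))   [R2 at ε]
2. s(m(e, b, h(q(c))))  →  s(s(h(q(c))))   [R2 at 1]
3. s(s(h(q(c))))  →  s(s(h(e)))   [R5 at 1.1.1]
4. s(s(h(e)))  →  s(s(c))   [R6 at 1.1]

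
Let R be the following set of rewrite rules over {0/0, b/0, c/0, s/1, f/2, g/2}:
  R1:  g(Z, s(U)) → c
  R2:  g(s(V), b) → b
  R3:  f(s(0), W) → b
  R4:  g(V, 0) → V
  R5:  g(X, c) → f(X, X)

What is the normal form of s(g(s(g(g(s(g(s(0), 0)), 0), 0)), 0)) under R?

1. s(g(s(g(g(s(g(s(0), 0)), 0), 0)), 0))  →  s(s(g(g(s(g(s(0), 0)), 0), 0)))   [R4 at 1]
2. s(s(g(g(s(g(s(0), 0)), 0), 0)))  →  s(s(g(s(g(s(0), 0)), 0)))   [R4 at 1.1]
3. s(s(g(s(g(s(0), 0)), 0)))  →  s(s(s(g(s(0), 0))))   [R4 at 1.1]
4. s(s(s(g(s(0), 0))))  →  s(s(s(s(0))))   [R4 at 1.1.1]

s(s(s(s(0))))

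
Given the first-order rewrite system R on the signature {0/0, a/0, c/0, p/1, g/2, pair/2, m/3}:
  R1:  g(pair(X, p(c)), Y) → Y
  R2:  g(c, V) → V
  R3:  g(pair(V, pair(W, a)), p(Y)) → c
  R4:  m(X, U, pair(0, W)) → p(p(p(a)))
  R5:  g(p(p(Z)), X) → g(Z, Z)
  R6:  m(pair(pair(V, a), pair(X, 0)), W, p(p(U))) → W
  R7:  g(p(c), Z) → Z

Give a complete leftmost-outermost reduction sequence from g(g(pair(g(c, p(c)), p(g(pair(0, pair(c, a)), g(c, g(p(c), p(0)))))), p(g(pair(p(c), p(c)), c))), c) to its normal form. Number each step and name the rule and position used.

c

1. g(g(pair(g(c, p(c)), p(g(pair(0, pair(c, a)), g(c, g(p(c), p(0)))))), p(g(pair(p(c), p(c)), c))), c)  →  g(g(pair(p(c), p(g(pair(0, pair(c, a)), g(c, g(p(c), p(0)))))), p(g(pair(p(c), p(c)), c))), c)   [R2 at 1.1.1]
2. g(g(pair(p(c), p(g(pair(0, pair(c, a)), g(c, g(p(c), p(0)))))), p(g(pair(p(c), p(c)), c))), c)  →  g(g(pair(p(c), p(g(pair(0, pair(c, a)), g(p(c), p(0))))), p(g(pair(p(c), p(c)), c))), c)   [R2 at 1.1.2.1.2]
3. g(g(pair(p(c), p(g(pair(0, pair(c, a)), g(p(c), p(0))))), p(g(pair(p(c), p(c)), c))), c)  →  g(g(pair(p(c), p(g(pair(0, pair(c, a)), p(0)))), p(g(pair(p(c), p(c)), c))), c)   [R7 at 1.1.2.1.2]
4. g(g(pair(p(c), p(g(pair(0, pair(c, a)), p(0)))), p(g(pair(p(c), p(c)), c))), c)  →  g(g(pair(p(c), p(c)), p(g(pair(p(c), p(c)), c))), c)   [R3 at 1.1.2.1]
5. g(g(pair(p(c), p(c)), p(g(pair(p(c), p(c)), c))), c)  →  g(p(g(pair(p(c), p(c)), c)), c)   [R1 at 1]
6. g(p(g(pair(p(c), p(c)), c)), c)  →  g(p(c), c)   [R1 at 1.1]
7. g(p(c), c)  →  c   [R7 at ε]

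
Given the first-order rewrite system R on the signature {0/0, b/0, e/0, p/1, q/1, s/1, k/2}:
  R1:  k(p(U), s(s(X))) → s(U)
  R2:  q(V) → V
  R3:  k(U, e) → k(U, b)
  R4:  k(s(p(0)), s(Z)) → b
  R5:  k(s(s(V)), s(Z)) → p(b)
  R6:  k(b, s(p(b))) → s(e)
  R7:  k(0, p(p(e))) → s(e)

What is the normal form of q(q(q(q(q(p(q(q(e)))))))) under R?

1. q(q(q(q(q(p(q(q(e))))))))  →  q(q(q(q(p(q(q(e)))))))   [R2 at ε]
2. q(q(q(q(p(q(q(e)))))))  →  q(q(q(p(q(q(e))))))   [R2 at ε]
3. q(q(q(p(q(q(e))))))  →  q(q(p(q(q(e)))))   [R2 at ε]
4. q(q(p(q(q(e)))))  →  q(p(q(q(e))))   [R2 at ε]
5. q(p(q(q(e))))  →  p(q(q(e)))   [R2 at ε]
6. p(q(q(e)))  →  p(q(e))   [R2 at 1]
7. p(q(e))  →  p(e)   [R2 at 1]

p(e)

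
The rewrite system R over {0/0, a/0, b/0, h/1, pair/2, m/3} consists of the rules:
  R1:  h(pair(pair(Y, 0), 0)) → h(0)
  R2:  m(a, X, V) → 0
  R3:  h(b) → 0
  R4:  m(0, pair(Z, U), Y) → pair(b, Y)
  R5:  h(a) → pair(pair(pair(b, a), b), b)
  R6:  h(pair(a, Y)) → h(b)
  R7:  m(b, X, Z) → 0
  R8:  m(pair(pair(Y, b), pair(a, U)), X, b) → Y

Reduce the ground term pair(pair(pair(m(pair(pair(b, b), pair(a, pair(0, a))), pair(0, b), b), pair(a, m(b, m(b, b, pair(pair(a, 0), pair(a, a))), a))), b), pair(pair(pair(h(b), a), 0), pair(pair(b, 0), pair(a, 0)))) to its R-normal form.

1. pair(pair(pair(m(pair(pair(b, b), pair(a, pair(0, a))), pair(0, b), b), pair(a, m(b, m(b, b, pair(pair(a, 0), pair(a, a))), a))), b), pair(pair(pair(h(b), a), 0), pair(pair(b, 0), pair(a, 0))))  →  pair(pair(pair(b, pair(a, m(b, m(b, b, pair(pair(a, 0), pair(a, a))), a))), b), pair(pair(pair(h(b), a), 0), pair(pair(b, 0), pair(a, 0))))   [R8 at 1.1.1]
2. pair(pair(pair(b, pair(a, m(b, m(b, b, pair(pair(a, 0), pair(a, a))), a))), b), pair(pair(pair(h(b), a), 0), pair(pair(b, 0), pair(a, 0))))  →  pair(pair(pair(b, pair(a, 0)), b), pair(pair(pair(h(b), a), 0), pair(pair(b, 0), pair(a, 0))))   [R7 at 1.1.2.2]
3. pair(pair(pair(b, pair(a, 0)), b), pair(pair(pair(h(b), a), 0), pair(pair(b, 0), pair(a, 0))))  →  pair(pair(pair(b, pair(a, 0)), b), pair(pair(pair(0, a), 0), pair(pair(b, 0), pair(a, 0))))   [R3 at 2.1.1.1]

pair(pair(pair(b, pair(a, 0)), b), pair(pair(pair(0, a), 0), pair(pair(b, 0), pair(a, 0))))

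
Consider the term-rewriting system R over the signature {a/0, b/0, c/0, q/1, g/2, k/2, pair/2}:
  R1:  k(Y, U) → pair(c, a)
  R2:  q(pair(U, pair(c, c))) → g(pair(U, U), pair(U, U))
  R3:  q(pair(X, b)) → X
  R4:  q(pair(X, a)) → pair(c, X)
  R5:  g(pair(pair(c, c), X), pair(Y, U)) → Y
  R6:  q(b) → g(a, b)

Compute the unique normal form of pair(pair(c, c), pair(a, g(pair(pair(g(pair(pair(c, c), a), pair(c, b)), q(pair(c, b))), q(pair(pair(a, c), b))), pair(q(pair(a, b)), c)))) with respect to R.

pair(pair(c, c), pair(a, a))

1. pair(pair(c, c), pair(a, g(pair(pair(g(pair(pair(c, c), a), pair(c, b)), q(pair(c, b))), q(pair(pair(a, c), b))), pair(q(pair(a, b)), c))))  →  pair(pair(c, c), pair(a, g(pair(pair(c, q(pair(c, b))), q(pair(pair(a, c), b))), pair(q(pair(a, b)), c))))   [R5 at 2.2.1.1.1]
2. pair(pair(c, c), pair(a, g(pair(pair(c, q(pair(c, b))), q(pair(pair(a, c), b))), pair(q(pair(a, b)), c))))  →  pair(pair(c, c), pair(a, g(pair(pair(c, c), q(pair(pair(a, c), b))), pair(q(pair(a, b)), c))))   [R3 at 2.2.1.1.2]
3. pair(pair(c, c), pair(a, g(pair(pair(c, c), q(pair(pair(a, c), b))), pair(q(pair(a, b)), c))))  →  pair(pair(c, c), pair(a, q(pair(a, b))))   [R5 at 2.2]
4. pair(pair(c, c), pair(a, q(pair(a, b))))  →  pair(pair(c, c), pair(a, a))   [R3 at 2.2]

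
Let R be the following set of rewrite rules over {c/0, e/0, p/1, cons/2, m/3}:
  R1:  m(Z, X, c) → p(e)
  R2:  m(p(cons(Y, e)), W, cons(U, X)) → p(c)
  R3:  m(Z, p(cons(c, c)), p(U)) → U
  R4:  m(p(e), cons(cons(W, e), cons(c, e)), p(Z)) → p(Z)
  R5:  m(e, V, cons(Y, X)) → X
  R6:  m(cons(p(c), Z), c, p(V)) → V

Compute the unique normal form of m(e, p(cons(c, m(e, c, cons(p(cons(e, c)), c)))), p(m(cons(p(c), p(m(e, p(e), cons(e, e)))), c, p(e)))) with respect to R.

1. m(e, p(cons(c, m(e, c, cons(p(cons(e, c)), c)))), p(m(cons(p(c), p(m(e, p(e), cons(e, e)))), c, p(e))))  →  m(e, p(cons(c, c)), p(m(cons(p(c), p(m(e, p(e), cons(e, e)))), c, p(e))))   [R5 at 2.1.2]
2. m(e, p(cons(c, c)), p(m(cons(p(c), p(m(e, p(e), cons(e, e)))), c, p(e))))  →  m(cons(p(c), p(m(e, p(e), cons(e, e)))), c, p(e))   [R3 at ε]
3. m(cons(p(c), p(m(e, p(e), cons(e, e)))), c, p(e))  →  e   [R6 at ε]

e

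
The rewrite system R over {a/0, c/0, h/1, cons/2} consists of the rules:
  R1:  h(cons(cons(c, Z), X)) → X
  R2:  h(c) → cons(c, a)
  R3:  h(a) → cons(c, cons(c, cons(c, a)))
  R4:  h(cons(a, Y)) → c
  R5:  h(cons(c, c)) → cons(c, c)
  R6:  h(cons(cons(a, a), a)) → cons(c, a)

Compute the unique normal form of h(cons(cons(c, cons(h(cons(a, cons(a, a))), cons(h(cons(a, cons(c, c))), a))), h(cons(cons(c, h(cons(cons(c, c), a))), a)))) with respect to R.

a

1. h(cons(cons(c, cons(h(cons(a, cons(a, a))), cons(h(cons(a, cons(c, c))), a))), h(cons(cons(c, h(cons(cons(c, c), a))), a))))  →  h(cons(cons(c, h(cons(cons(c, c), a))), a))   [R1 at ε]
2. h(cons(cons(c, h(cons(cons(c, c), a))), a))  →  a   [R1 at ε]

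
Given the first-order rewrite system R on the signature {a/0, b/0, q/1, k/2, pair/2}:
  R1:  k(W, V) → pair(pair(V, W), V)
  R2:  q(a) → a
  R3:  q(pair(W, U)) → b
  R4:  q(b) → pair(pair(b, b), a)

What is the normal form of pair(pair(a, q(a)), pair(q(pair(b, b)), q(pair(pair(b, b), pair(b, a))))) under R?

1. pair(pair(a, q(a)), pair(q(pair(b, b)), q(pair(pair(b, b), pair(b, a)))))  →  pair(pair(a, a), pair(q(pair(b, b)), q(pair(pair(b, b), pair(b, a)))))   [R2 at 1.2]
2. pair(pair(a, a), pair(q(pair(b, b)), q(pair(pair(b, b), pair(b, a)))))  →  pair(pair(a, a), pair(b, q(pair(pair(b, b), pair(b, a)))))   [R3 at 2.1]
3. pair(pair(a, a), pair(b, q(pair(pair(b, b), pair(b, a)))))  →  pair(pair(a, a), pair(b, b))   [R3 at 2.2]

pair(pair(a, a), pair(b, b))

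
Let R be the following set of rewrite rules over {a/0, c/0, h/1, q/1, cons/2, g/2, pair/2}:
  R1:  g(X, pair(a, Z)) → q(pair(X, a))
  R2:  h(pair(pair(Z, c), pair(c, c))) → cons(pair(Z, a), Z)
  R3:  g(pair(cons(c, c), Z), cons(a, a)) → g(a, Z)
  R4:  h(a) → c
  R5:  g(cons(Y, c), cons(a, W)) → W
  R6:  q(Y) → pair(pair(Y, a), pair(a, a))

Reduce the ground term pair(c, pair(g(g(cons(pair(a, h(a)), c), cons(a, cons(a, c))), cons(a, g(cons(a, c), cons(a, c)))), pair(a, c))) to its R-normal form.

1. pair(c, pair(g(g(cons(pair(a, h(a)), c), cons(a, cons(a, c))), cons(a, g(cons(a, c), cons(a, c)))), pair(a, c)))  →  pair(c, pair(g(cons(a, c), cons(a, g(cons(a, c), cons(a, c)))), pair(a, c)))   [R5 at 2.1.1]
2. pair(c, pair(g(cons(a, c), cons(a, g(cons(a, c), cons(a, c)))), pair(a, c)))  →  pair(c, pair(g(cons(a, c), cons(a, c)), pair(a, c)))   [R5 at 2.1]
3. pair(c, pair(g(cons(a, c), cons(a, c)), pair(a, c)))  →  pair(c, pair(c, pair(a, c)))   [R5 at 2.1]

pair(c, pair(c, pair(a, c)))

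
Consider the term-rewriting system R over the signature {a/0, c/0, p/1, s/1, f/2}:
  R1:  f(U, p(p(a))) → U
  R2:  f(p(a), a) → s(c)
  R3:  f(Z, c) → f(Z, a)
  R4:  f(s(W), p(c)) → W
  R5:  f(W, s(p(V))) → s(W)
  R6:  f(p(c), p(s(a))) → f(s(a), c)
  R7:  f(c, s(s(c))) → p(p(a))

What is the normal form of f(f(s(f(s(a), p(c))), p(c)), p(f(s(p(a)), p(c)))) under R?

1. f(f(s(f(s(a), p(c))), p(c)), p(f(s(p(a)), p(c))))  →  f(f(s(a), p(c)), p(f(s(p(a)), p(c))))   [R4 at 1]
2. f(f(s(a), p(c)), p(f(s(p(a)), p(c))))  →  f(a, p(f(s(p(a)), p(c))))   [R4 at 1]
3. f(a, p(f(s(p(a)), p(c))))  →  f(a, p(p(a)))   [R4 at 2.1]
4. f(a, p(p(a)))  →  a   [R1 at ε]

a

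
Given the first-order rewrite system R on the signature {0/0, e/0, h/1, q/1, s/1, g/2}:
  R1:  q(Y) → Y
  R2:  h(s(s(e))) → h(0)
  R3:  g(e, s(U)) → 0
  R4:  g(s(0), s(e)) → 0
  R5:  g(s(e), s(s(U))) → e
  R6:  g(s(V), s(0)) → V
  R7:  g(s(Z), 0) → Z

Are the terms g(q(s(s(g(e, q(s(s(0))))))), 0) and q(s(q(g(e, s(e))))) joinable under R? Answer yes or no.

yes — NF(t₁) = s(0), NF(t₂) = s(0)

Reduce t₁ = g(q(s(s(g(e, q(s(s(0))))))), 0):
1. g(q(s(s(g(e, q(s(s(0))))))), 0)  →  g(s(s(g(e, q(s(s(0)))))), 0)   [R1 at 1]
2. g(s(s(g(e, q(s(s(0)))))), 0)  →  s(g(e, q(s(s(0)))))   [R7 at ε]
3. s(g(e, q(s(s(0)))))  →  s(g(e, s(s(0))))   [R1 at 1.2]
4. s(g(e, s(s(0))))  →  s(0)   [R3 at 1]

Reduce t₂ = q(s(q(g(e, s(e))))):
1. q(s(q(g(e, s(e)))))  →  s(q(g(e, s(e))))   [R1 at ε]
2. s(q(g(e, s(e))))  →  s(g(e, s(e)))   [R1 at 1]
3. s(g(e, s(e)))  →  s(0)   [R3 at 1]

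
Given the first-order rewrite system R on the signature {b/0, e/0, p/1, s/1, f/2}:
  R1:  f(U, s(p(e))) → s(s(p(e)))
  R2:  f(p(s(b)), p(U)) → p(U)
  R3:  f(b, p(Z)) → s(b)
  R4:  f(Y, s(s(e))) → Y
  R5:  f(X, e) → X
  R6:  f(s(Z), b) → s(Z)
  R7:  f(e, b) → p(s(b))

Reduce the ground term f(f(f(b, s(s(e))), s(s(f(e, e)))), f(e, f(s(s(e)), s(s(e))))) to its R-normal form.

1. f(f(f(b, s(s(e))), s(s(f(e, e)))), f(e, f(s(s(e)), s(s(e)))))  →  f(f(b, s(s(f(e, e)))), f(e, f(s(s(e)), s(s(e)))))   [R4 at 1.1]
2. f(f(b, s(s(f(e, e)))), f(e, f(s(s(e)), s(s(e)))))  →  f(f(b, s(s(e))), f(e, f(s(s(e)), s(s(e)))))   [R5 at 1.2.1.1]
3. f(f(b, s(s(e))), f(e, f(s(s(e)), s(s(e)))))  →  f(b, f(e, f(s(s(e)), s(s(e)))))   [R4 at 1]
4. f(b, f(e, f(s(s(e)), s(s(e)))))  →  f(b, f(e, s(s(e))))   [R4 at 2.2]
5. f(b, f(e, s(s(e))))  →  f(b, e)   [R4 at 2]
6. f(b, e)  →  b   [R5 at ε]

b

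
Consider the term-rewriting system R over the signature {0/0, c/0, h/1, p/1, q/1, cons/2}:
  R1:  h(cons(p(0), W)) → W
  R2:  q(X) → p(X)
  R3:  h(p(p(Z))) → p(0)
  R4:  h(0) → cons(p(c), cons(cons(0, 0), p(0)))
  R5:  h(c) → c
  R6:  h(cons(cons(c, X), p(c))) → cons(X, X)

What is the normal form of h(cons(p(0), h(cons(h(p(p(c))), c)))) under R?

1. h(cons(p(0), h(cons(h(p(p(c))), c))))  →  h(cons(h(p(p(c))), c))   [R1 at ε]
2. h(cons(h(p(p(c))), c))  →  h(cons(p(0), c))   [R3 at 1.1]
3. h(cons(p(0), c))  →  c   [R1 at ε]

c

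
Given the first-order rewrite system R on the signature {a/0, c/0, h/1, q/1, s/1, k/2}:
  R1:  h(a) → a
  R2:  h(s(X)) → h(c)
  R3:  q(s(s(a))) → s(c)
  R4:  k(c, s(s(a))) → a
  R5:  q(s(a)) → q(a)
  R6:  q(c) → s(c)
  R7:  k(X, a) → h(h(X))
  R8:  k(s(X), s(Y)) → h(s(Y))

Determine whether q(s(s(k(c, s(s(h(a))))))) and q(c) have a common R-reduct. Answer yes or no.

yes — NF(t₁) = s(c), NF(t₂) = s(c)

Reduce t₁ = q(s(s(k(c, s(s(h(a))))))):
1. q(s(s(k(c, s(s(h(a)))))))  →  q(s(s(k(c, s(s(a))))))   [R1 at 1.1.1.2.1.1]
2. q(s(s(k(c, s(s(a))))))  →  q(s(s(a)))   [R4 at 1.1.1]
3. q(s(s(a)))  →  s(c)   [R3 at ε]

Reduce t₂ = q(c):
1. q(c)  →  s(c)   [R6 at ε]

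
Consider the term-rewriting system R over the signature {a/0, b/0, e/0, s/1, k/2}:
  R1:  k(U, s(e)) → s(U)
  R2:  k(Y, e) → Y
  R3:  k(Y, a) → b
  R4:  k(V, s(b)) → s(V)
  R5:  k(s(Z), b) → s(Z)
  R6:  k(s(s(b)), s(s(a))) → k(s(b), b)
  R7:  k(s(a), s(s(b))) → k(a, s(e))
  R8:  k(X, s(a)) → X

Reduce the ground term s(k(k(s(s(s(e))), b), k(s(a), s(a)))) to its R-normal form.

s(s(s(s(e))))

1. s(k(k(s(s(s(e))), b), k(s(a), s(a))))  →  s(k(s(s(s(e))), k(s(a), s(a))))   [R5 at 1.1]
2. s(k(s(s(s(e))), k(s(a), s(a))))  →  s(k(s(s(s(e))), s(a)))   [R8 at 1.2]
3. s(k(s(s(s(e))), s(a)))  →  s(s(s(s(e))))   [R8 at 1]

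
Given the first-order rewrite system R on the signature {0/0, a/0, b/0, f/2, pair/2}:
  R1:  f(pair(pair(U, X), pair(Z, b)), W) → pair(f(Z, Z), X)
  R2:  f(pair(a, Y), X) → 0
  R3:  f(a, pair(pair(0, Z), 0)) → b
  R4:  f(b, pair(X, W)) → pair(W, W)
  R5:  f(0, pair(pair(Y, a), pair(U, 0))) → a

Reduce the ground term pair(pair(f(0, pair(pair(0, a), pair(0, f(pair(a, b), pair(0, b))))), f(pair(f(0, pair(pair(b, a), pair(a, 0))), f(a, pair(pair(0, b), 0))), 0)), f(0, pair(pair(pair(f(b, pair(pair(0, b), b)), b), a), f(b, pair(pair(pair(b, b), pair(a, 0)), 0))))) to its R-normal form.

1. pair(pair(f(0, pair(pair(0, a), pair(0, f(pair(a, b), pair(0, b))))), f(pair(f(0, pair(pair(b, a), pair(a, 0))), f(a, pair(pair(0, b), 0))), 0)), f(0, pair(pair(pair(f(b, pair(pair(0, b), b)), b), a), f(b, pair(pair(pair(b, b), pair(a, 0)), 0)))))  →  pair(pair(f(0, pair(pair(0, a), pair(0, 0))), f(pair(f(0, pair(pair(b, a), pair(a, 0))), f(a, pair(pair(0, b), 0))), 0)), f(0, pair(pair(pair(f(b, pair(pair(0, b), b)), b), a), f(b, pair(pair(pair(b, b), pair(a, 0)), 0)))))   [R2 at 1.1.2.2.2]
2. pair(pair(f(0, pair(pair(0, a), pair(0, 0))), f(pair(f(0, pair(pair(b, a), pair(a, 0))), f(a, pair(pair(0, b), 0))), 0)), f(0, pair(pair(pair(f(b, pair(pair(0, b), b)), b), a), f(b, pair(pair(pair(b, b), pair(a, 0)), 0)))))  →  pair(pair(a, f(pair(f(0, pair(pair(b, a), pair(a, 0))), f(a, pair(pair(0, b), 0))), 0)), f(0, pair(pair(pair(f(b, pair(pair(0, b), b)), b), a), f(b, pair(pair(pair(b, b), pair(a, 0)), 0)))))   [R5 at 1.1]
3. pair(pair(a, f(pair(f(0, pair(pair(b, a), pair(a, 0))), f(a, pair(pair(0, b), 0))), 0)), f(0, pair(pair(pair(f(b, pair(pair(0, b), b)), b), a), f(b, pair(pair(pair(b, b), pair(a, 0)), 0)))))  →  pair(pair(a, f(pair(a, f(a, pair(pair(0, b), 0))), 0)), f(0, pair(pair(pair(f(b, pair(pair(0, b), b)), b), a), f(b, pair(pair(pair(b, b), pair(a, 0)), 0)))))   [R5 at 1.2.1.1]
4. pair(pair(a, f(pair(a, f(a, pair(pair(0, b), 0))), 0)), f(0, pair(pair(pair(f(b, pair(pair(0, b), b)), b), a), f(b, pair(pair(pair(b, b), pair(a, 0)), 0)))))  →  pair(pair(a, 0), f(0, pair(pair(pair(f(b, pair(pair(0, b), b)), b), a), f(b, pair(pair(pair(b, b), pair(a, 0)), 0)))))   [R2 at 1.2]
5. pair(pair(a, 0), f(0, pair(pair(pair(f(b, pair(pair(0, b), b)), b), a), f(b, pair(pair(pair(b, b), pair(a, 0)), 0)))))  →  pair(pair(a, 0), f(0, pair(pair(pair(pair(b, b), b), a), f(b, pair(pair(pair(b, b), pair(a, 0)), 0)))))   [R4 at 2.2.1.1.1]
6. pair(pair(a, 0), f(0, pair(pair(pair(pair(b, b), b), a), f(b, pair(pair(pair(b, b), pair(a, 0)), 0)))))  →  pair(pair(a, 0), f(0, pair(pair(pair(pair(b, b), b), a), pair(0, 0))))   [R4 at 2.2.2]
7. pair(pair(a, 0), f(0, pair(pair(pair(pair(b, b), b), a), pair(0, 0))))  →  pair(pair(a, 0), a)   [R5 at 2]

pair(pair(a, 0), a)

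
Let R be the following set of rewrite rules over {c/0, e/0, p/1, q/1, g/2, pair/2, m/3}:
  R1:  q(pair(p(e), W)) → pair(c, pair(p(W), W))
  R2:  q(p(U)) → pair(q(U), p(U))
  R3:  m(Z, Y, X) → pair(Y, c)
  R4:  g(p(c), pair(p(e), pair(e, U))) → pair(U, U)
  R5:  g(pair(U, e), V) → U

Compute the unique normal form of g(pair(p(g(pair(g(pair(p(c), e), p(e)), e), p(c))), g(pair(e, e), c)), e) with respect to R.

1. g(pair(p(g(pair(g(pair(p(c), e), p(e)), e), p(c))), g(pair(e, e), c)), e)  →  g(pair(p(g(pair(p(c), e), p(e))), g(pair(e, e), c)), e)   [R5 at 1.1.1]
2. g(pair(p(g(pair(p(c), e), p(e))), g(pair(e, e), c)), e)  →  g(pair(p(p(c)), g(pair(e, e), c)), e)   [R5 at 1.1.1]
3. g(pair(p(p(c)), g(pair(e, e), c)), e)  →  g(pair(p(p(c)), e), e)   [R5 at 1.2]
4. g(pair(p(p(c)), e), e)  →  p(p(c))   [R5 at ε]

p(p(c))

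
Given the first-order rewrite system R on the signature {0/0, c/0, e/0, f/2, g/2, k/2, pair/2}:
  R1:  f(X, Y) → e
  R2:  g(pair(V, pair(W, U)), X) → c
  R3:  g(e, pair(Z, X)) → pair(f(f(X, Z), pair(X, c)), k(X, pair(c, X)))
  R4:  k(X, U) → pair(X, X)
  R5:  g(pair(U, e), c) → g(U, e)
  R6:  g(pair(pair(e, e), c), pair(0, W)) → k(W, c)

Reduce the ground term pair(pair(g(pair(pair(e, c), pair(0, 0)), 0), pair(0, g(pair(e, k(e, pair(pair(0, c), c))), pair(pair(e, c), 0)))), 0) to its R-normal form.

1. pair(pair(g(pair(pair(e, c), pair(0, 0)), 0), pair(0, g(pair(e, k(e, pair(pair(0, c), c))), pair(pair(e, c), 0)))), 0)  →  pair(pair(c, pair(0, g(pair(e, k(e, pair(pair(0, c), c))), pair(pair(e, c), 0)))), 0)   [R2 at 1.1]
2. pair(pair(c, pair(0, g(pair(e, k(e, pair(pair(0, c), c))), pair(pair(e, c), 0)))), 0)  →  pair(pair(c, pair(0, g(pair(e, pair(e, e)), pair(pair(e, c), 0)))), 0)   [R4 at 1.2.2.1.2]
3. pair(pair(c, pair(0, g(pair(e, pair(e, e)), pair(pair(e, c), 0)))), 0)  →  pair(pair(c, pair(0, c)), 0)   [R2 at 1.2.2]

pair(pair(c, pair(0, c)), 0)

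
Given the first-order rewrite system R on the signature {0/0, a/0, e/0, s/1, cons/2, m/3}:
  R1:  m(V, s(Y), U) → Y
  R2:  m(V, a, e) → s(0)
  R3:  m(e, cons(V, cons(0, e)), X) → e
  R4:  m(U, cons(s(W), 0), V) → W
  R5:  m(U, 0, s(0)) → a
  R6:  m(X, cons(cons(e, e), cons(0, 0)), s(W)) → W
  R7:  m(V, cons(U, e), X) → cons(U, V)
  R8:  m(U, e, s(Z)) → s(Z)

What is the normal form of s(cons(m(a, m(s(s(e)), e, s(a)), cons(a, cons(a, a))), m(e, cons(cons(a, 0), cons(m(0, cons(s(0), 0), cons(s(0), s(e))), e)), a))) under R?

s(cons(a, e))

1. s(cons(m(a, m(s(s(e)), e, s(a)), cons(a, cons(a, a))), m(e, cons(cons(a, 0), cons(m(0, cons(s(0), 0), cons(s(0), s(e))), e)), a)))  →  s(cons(m(a, s(a), cons(a, cons(a, a))), m(e, cons(cons(a, 0), cons(m(0, cons(s(0), 0), cons(s(0), s(e))), e)), a)))   [R8 at 1.1.2]
2. s(cons(m(a, s(a), cons(a, cons(a, a))), m(e, cons(cons(a, 0), cons(m(0, cons(s(0), 0), cons(s(0), s(e))), e)), a)))  →  s(cons(a, m(e, cons(cons(a, 0), cons(m(0, cons(s(0), 0), cons(s(0), s(e))), e)), a)))   [R1 at 1.1]
3. s(cons(a, m(e, cons(cons(a, 0), cons(m(0, cons(s(0), 0), cons(s(0), s(e))), e)), a)))  →  s(cons(a, m(e, cons(cons(a, 0), cons(0, e)), a)))   [R4 at 1.2.2.2.1]
4. s(cons(a, m(e, cons(cons(a, 0), cons(0, e)), a)))  →  s(cons(a, e))   [R3 at 1.2]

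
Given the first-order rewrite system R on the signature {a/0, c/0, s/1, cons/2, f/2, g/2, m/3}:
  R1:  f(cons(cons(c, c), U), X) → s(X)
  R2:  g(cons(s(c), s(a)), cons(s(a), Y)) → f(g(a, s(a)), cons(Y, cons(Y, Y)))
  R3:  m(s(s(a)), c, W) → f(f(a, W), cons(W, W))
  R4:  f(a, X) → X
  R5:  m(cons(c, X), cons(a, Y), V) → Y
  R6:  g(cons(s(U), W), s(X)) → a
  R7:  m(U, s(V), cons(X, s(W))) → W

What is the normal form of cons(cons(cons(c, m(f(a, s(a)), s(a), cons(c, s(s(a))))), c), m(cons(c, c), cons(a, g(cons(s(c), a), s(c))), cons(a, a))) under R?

1. cons(cons(cons(c, m(f(a, s(a)), s(a), cons(c, s(s(a))))), c), m(cons(c, c), cons(a, g(cons(s(c), a), s(c))), cons(a, a)))  →  cons(cons(cons(c, s(a)), c), m(cons(c, c), cons(a, g(cons(s(c), a), s(c))), cons(a, a)))   [R7 at 1.1.2]
2. cons(cons(cons(c, s(a)), c), m(cons(c, c), cons(a, g(cons(s(c), a), s(c))), cons(a, a)))  →  cons(cons(cons(c, s(a)), c), g(cons(s(c), a), s(c)))   [R5 at 2]
3. cons(cons(cons(c, s(a)), c), g(cons(s(c), a), s(c)))  →  cons(cons(cons(c, s(a)), c), a)   [R6 at 2]

cons(cons(cons(c, s(a)), c), a)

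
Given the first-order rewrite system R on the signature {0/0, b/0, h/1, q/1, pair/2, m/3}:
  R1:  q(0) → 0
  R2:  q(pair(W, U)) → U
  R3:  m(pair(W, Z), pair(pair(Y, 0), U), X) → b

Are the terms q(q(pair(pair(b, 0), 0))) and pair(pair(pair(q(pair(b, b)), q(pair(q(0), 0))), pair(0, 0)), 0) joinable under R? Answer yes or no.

Reduce t₁ = q(q(pair(pair(b, 0), 0))):
1. q(q(pair(pair(b, 0), 0)))  →  q(0)   [R2 at 1]
2. q(0)  →  0   [R1 at ε]

Reduce t₂ = pair(pair(pair(q(pair(b, b)), q(pair(q(0), 0))), pair(0, 0)), 0):
1. pair(pair(pair(q(pair(b, b)), q(pair(q(0), 0))), pair(0, 0)), 0)  →  pair(pair(pair(b, q(pair(q(0), 0))), pair(0, 0)), 0)   [R2 at 1.1.1]
2. pair(pair(pair(b, q(pair(q(0), 0))), pair(0, 0)), 0)  →  pair(pair(pair(b, 0), pair(0, 0)), 0)   [R2 at 1.1.2]

no — NF(t₁) = 0, NF(t₂) = pair(pair(pair(b, 0), pair(0, 0)), 0)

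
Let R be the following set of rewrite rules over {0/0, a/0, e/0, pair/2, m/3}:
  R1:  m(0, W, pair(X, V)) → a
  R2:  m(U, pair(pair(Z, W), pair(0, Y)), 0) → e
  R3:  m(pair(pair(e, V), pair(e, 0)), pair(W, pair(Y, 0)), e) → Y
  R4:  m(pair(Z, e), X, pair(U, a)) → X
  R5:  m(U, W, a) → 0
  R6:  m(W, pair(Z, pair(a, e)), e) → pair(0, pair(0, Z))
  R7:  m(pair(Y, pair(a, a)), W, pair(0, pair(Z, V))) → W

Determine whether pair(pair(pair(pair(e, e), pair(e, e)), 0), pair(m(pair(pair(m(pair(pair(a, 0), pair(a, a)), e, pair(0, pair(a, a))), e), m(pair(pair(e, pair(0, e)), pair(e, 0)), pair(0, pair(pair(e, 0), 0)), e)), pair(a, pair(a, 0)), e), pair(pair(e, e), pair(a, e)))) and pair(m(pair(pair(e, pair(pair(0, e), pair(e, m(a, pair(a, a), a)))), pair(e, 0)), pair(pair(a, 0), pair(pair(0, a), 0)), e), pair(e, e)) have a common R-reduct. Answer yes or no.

Reduce t₁ = pair(pair(pair(pair(e, e), pair(e, e)), 0), pair(m(pair(pair(m(pair(pair(a, 0), pair(a, a)), e, pair(0, pair(a, a))), e), m(pair(pair(e, pair(0, e)), pair(e, 0)), pair(0, pair(pair(e, 0), 0)), e)), pair(a, pair(a, 0)), e), pair(pair(e, e), pair(a, e)))):
1. pair(pair(pair(pair(e, e), pair(e, e)), 0), pair(m(pair(pair(m(pair(pair(a, 0), pair(a, a)), e, pair(0, pair(a, a))), e), m(pair(pair(e, pair(0, e)), pair(e, 0)), pair(0, pair(pair(e, 0), 0)), e)), pair(a, pair(a, 0)), e), pair(pair(e, e), pair(a, e))))  →  pair(pair(pair(pair(e, e), pair(e, e)), 0), pair(m(pair(pair(e, e), m(pair(pair(e, pair(0, e)), pair(e, 0)), pair(0, pair(pair(e, 0), 0)), e)), pair(a, pair(a, 0)), e), pair(pair(e, e), pair(a, e))))   [R7 at 2.1.1.1.1]
2. pair(pair(pair(pair(e, e), pair(e, e)), 0), pair(m(pair(pair(e, e), m(pair(pair(e, pair(0, e)), pair(e, 0)), pair(0, pair(pair(e, 0), 0)), e)), pair(a, pair(a, 0)), e), pair(pair(e, e), pair(a, e))))  →  pair(pair(pair(pair(e, e), pair(e, e)), 0), pair(m(pair(pair(e, e), pair(e, 0)), pair(a, pair(a, 0)), e), pair(pair(e, e), pair(a, e))))   [R3 at 2.1.1.2]
3. pair(pair(pair(pair(e, e), pair(e, e)), 0), pair(m(pair(pair(e, e), pair(e, 0)), pair(a, pair(a, 0)), e), pair(pair(e, e), pair(a, e))))  →  pair(pair(pair(pair(e, e), pair(e, e)), 0), pair(a, pair(pair(e, e), pair(a, e))))   [R3 at 2.1]

Reduce t₂ = pair(m(pair(pair(e, pair(pair(0, e), pair(e, m(a, pair(a, a), a)))), pair(e, 0)), pair(pair(a, 0), pair(pair(0, a), 0)), e), pair(e, e)):
1. pair(m(pair(pair(e, pair(pair(0, e), pair(e, m(a, pair(a, a), a)))), pair(e, 0)), pair(pair(a, 0), pair(pair(0, a), 0)), e), pair(e, e))  →  pair(pair(0, a), pair(e, e))   [R3 at 1]

no — NF(t₁) = pair(pair(pair(pair(e, e), pair(e, e)), 0), pair(a, pair(pair(e, e), pair(a, e)))), NF(t₂) = pair(pair(0, a), pair(e, e))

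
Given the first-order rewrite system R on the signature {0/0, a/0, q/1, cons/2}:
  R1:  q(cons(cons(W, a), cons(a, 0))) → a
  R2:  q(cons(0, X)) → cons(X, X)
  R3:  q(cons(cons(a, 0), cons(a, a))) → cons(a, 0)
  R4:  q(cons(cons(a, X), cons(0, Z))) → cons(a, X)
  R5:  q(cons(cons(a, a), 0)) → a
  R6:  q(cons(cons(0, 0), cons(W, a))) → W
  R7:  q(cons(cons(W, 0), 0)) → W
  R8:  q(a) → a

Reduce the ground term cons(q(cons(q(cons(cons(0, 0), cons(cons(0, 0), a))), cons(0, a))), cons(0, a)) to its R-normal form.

1. cons(q(cons(q(cons(cons(0, 0), cons(cons(0, 0), a))), cons(0, a))), cons(0, a))  →  cons(q(cons(cons(0, 0), cons(0, a))), cons(0, a))   [R6 at 1.1.1]
2. cons(q(cons(cons(0, 0), cons(0, a))), cons(0, a))  →  cons(0, cons(0, a))   [R6 at 1]

cons(0, cons(0, a))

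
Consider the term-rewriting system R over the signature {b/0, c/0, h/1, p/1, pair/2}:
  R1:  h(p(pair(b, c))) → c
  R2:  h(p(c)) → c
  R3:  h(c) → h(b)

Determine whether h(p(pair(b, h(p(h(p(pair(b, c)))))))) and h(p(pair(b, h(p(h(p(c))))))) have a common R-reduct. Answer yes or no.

Reduce t₁ = h(p(pair(b, h(p(h(p(pair(b, c)))))))):
1. h(p(pair(b, h(p(h(p(pair(b, c))))))))  →  h(p(pair(b, h(p(c)))))   [R1 at 1.1.2.1.1]
2. h(p(pair(b, h(p(c)))))  →  h(p(pair(b, c)))   [R2 at 1.1.2]
3. h(p(pair(b, c)))  →  c   [R1 at ε]

Reduce t₂ = h(p(pair(b, h(p(h(p(c))))))):
1. h(p(pair(b, h(p(h(p(c)))))))  →  h(p(pair(b, h(p(c)))))   [R2 at 1.1.2.1.1]
2. h(p(pair(b, h(p(c)))))  →  h(p(pair(b, c)))   [R2 at 1.1.2]
3. h(p(pair(b, c)))  →  c   [R1 at ε]

yes — NF(t₁) = c, NF(t₂) = c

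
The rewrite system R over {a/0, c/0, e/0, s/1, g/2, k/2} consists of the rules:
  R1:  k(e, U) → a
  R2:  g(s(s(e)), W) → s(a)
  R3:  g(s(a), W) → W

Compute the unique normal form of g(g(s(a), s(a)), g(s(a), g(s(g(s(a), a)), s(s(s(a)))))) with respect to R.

1. g(g(s(a), s(a)), g(s(a), g(s(g(s(a), a)), s(s(s(a))))))  →  g(s(a), g(s(a), g(s(g(s(a), a)), s(s(s(a))))))   [R3 at 1]
2. g(s(a), g(s(a), g(s(g(s(a), a)), s(s(s(a))))))  →  g(s(a), g(s(g(s(a), a)), s(s(s(a)))))   [R3 at ε]
3. g(s(a), g(s(g(s(a), a)), s(s(s(a)))))  →  g(s(g(s(a), a)), s(s(s(a))))   [R3 at ε]
4. g(s(g(s(a), a)), s(s(s(a))))  →  g(s(a), s(s(s(a))))   [R3 at 1.1]
5. g(s(a), s(s(s(a))))  →  s(s(s(a)))   [R3 at ε]

s(s(s(a)))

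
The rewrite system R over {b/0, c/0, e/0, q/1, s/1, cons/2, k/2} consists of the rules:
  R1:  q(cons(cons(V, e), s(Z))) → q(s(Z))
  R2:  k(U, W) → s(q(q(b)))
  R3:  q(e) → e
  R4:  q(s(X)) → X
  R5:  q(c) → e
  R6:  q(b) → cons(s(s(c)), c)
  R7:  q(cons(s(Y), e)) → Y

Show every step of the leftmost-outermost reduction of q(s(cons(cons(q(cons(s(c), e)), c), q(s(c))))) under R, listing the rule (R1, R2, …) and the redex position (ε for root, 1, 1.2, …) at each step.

1. q(s(cons(cons(q(cons(s(c), e)), c), q(s(c)))))  →  cons(cons(q(cons(s(c), e)), c), q(s(c)))   [R4 at ε]
2. cons(cons(q(cons(s(c), e)), c), q(s(c)))  →  cons(cons(c, c), q(s(c)))   [R7 at 1.1]
3. cons(cons(c, c), q(s(c)))  →  cons(cons(c, c), c)   [R4 at 2]

cons(cons(c, c), c)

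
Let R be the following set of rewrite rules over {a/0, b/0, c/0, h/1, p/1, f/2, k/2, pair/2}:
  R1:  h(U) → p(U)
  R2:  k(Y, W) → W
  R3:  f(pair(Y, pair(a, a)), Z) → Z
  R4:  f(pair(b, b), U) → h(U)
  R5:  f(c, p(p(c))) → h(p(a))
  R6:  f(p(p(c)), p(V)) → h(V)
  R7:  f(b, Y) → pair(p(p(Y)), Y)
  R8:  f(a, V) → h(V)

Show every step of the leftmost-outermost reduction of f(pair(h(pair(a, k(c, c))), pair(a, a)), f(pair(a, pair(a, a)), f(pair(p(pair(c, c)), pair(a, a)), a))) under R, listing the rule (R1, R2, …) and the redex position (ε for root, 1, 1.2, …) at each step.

1. f(pair(h(pair(a, k(c, c))), pair(a, a)), f(pair(a, pair(a, a)), f(pair(p(pair(c, c)), pair(a, a)), a)))  →  f(pair(a, pair(a, a)), f(pair(p(pair(c, c)), pair(a, a)), a))   [R3 at ε]
2. f(pair(a, pair(a, a)), f(pair(p(pair(c, c)), pair(a, a)), a))  →  f(pair(p(pair(c, c)), pair(a, a)), a)   [R3 at ε]
3. f(pair(p(pair(c, c)), pair(a, a)), a)  →  a   [R3 at ε]

a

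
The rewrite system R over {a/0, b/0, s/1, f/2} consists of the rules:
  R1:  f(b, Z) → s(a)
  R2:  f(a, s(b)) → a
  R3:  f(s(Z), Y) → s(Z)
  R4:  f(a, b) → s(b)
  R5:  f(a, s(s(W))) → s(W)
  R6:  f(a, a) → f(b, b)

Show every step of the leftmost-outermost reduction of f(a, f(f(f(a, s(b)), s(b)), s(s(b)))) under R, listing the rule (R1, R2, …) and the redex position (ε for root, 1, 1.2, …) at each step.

a

1. f(a, f(f(f(a, s(b)), s(b)), s(s(b))))  →  f(a, f(f(a, s(b)), s(s(b))))   [R2 at 2.1.1]
2. f(a, f(f(a, s(b)), s(s(b))))  →  f(a, f(a, s(s(b))))   [R2 at 2.1]
3. f(a, f(a, s(s(b))))  →  f(a, s(b))   [R5 at 2]
4. f(a, s(b))  →  a   [R2 at ε]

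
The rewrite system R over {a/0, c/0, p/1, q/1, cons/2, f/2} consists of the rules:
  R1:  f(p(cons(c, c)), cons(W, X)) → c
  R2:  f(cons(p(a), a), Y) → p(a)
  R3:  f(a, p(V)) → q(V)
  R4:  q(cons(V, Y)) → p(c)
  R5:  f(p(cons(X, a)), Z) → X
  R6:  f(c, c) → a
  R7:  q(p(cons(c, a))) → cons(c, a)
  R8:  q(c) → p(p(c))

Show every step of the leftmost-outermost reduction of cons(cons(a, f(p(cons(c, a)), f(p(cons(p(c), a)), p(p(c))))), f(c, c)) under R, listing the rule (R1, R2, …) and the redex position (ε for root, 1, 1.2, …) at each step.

1. cons(cons(a, f(p(cons(c, a)), f(p(cons(p(c), a)), p(p(c))))), f(c, c))  →  cons(cons(a, c), f(c, c))   [R5 at 1.2]
2. cons(cons(a, c), f(c, c))  →  cons(cons(a, c), a)   [R6 at 2]

cons(cons(a, c), a)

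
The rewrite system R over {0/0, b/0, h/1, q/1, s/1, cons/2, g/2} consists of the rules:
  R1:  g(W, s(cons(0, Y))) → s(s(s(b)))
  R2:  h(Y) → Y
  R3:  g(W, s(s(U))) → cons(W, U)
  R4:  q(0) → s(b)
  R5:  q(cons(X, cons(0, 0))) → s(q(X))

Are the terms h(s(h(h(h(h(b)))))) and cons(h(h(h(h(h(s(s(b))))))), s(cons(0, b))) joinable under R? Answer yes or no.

no — NF(t₁) = s(b), NF(t₂) = cons(s(s(b)), s(cons(0, b)))

Reduce t₁ = h(s(h(h(h(h(b)))))):
1. h(s(h(h(h(h(b))))))  →  s(h(h(h(h(b)))))   [R2 at ε]
2. s(h(h(h(h(b)))))  →  s(h(h(h(b))))   [R2 at 1]
3. s(h(h(h(b))))  →  s(h(h(b)))   [R2 at 1]
4. s(h(h(b)))  →  s(h(b))   [R2 at 1]
5. s(h(b))  →  s(b)   [R2 at 1]

Reduce t₂ = cons(h(h(h(h(h(s(s(b))))))), s(cons(0, b))):
1. cons(h(h(h(h(h(s(s(b))))))), s(cons(0, b)))  →  cons(h(h(h(h(s(s(b)))))), s(cons(0, b)))   [R2 at 1]
2. cons(h(h(h(h(s(s(b)))))), s(cons(0, b)))  →  cons(h(h(h(s(s(b))))), s(cons(0, b)))   [R2 at 1]
3. cons(h(h(h(s(s(b))))), s(cons(0, b)))  →  cons(h(h(s(s(b)))), s(cons(0, b)))   [R2 at 1]
4. cons(h(h(s(s(b)))), s(cons(0, b)))  →  cons(h(s(s(b))), s(cons(0, b)))   [R2 at 1]
5. cons(h(s(s(b))), s(cons(0, b)))  →  cons(s(s(b)), s(cons(0, b)))   [R2 at 1]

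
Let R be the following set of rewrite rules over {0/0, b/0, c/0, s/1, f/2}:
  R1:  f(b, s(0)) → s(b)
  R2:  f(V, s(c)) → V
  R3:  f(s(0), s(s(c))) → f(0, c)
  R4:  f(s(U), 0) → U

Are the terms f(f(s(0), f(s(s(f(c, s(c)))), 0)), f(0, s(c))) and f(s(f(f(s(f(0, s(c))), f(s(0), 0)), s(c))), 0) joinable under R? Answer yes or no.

Reduce t₁ = f(f(s(0), f(s(s(f(c, s(c)))), 0)), f(0, s(c))):
1. f(f(s(0), f(s(s(f(c, s(c)))), 0)), f(0, s(c)))  →  f(f(s(0), s(f(c, s(c)))), f(0, s(c)))   [R4 at 1.2]
2. f(f(s(0), s(f(c, s(c)))), f(0, s(c)))  →  f(f(s(0), s(c)), f(0, s(c)))   [R2 at 1.2.1]
3. f(f(s(0), s(c)), f(0, s(c)))  →  f(s(0), f(0, s(c)))   [R2 at 1]
4. f(s(0), f(0, s(c)))  →  f(s(0), 0)   [R2 at 2]
5. f(s(0), 0)  →  0   [R4 at ε]

Reduce t₂ = f(s(f(f(s(f(0, s(c))), f(s(0), 0)), s(c))), 0):
1. f(s(f(f(s(f(0, s(c))), f(s(0), 0)), s(c))), 0)  →  f(f(s(f(0, s(c))), f(s(0), 0)), s(c))   [R4 at ε]
2. f(f(s(f(0, s(c))), f(s(0), 0)), s(c))  →  f(s(f(0, s(c))), f(s(0), 0))   [R2 at ε]
3. f(s(f(0, s(c))), f(s(0), 0))  →  f(s(0), f(s(0), 0))   [R2 at 1.1]
4. f(s(0), f(s(0), 0))  →  f(s(0), 0)   [R4 at 2]
5. f(s(0), 0)  →  0   [R4 at ε]

yes — NF(t₁) = 0, NF(t₂) = 0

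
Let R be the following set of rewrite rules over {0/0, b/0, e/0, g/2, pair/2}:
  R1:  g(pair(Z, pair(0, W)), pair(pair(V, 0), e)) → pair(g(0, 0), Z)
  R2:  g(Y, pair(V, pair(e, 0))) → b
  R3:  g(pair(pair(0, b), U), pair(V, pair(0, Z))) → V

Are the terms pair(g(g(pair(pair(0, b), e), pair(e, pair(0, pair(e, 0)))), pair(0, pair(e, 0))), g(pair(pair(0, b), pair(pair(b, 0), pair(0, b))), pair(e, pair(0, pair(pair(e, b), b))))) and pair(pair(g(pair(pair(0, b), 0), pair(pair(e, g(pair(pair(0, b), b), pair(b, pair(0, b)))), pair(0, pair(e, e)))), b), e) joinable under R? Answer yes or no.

Reduce t₁ = pair(g(g(pair(pair(0, b), e), pair(e, pair(0, pair(e, 0)))), pair(0, pair(e, 0))), g(pair(pair(0, b), pair(pair(b, 0), pair(0, b))), pair(e, pair(0, pair(pair(e, b), b))))):
1. pair(g(g(pair(pair(0, b), e), pair(e, pair(0, pair(e, 0)))), pair(0, pair(e, 0))), g(pair(pair(0, b), pair(pair(b, 0), pair(0, b))), pair(e, pair(0, pair(pair(e, b), b)))))  →  pair(b, g(pair(pair(0, b), pair(pair(b, 0), pair(0, b))), pair(e, pair(0, pair(pair(e, b), b)))))   [R2 at 1]
2. pair(b, g(pair(pair(0, b), pair(pair(b, 0), pair(0, b))), pair(e, pair(0, pair(pair(e, b), b)))))  →  pair(b, e)   [R3 at 2]

Reduce t₂ = pair(pair(g(pair(pair(0, b), 0), pair(pair(e, g(pair(pair(0, b), b), pair(b, pair(0, b)))), pair(0, pair(e, e)))), b), e):
1. pair(pair(g(pair(pair(0, b), 0), pair(pair(e, g(pair(pair(0, b), b), pair(b, pair(0, b)))), pair(0, pair(e, e)))), b), e)  →  pair(pair(pair(e, g(pair(pair(0, b), b), pair(b, pair(0, b)))), b), e)   [R3 at 1.1]
2. pair(pair(pair(e, g(pair(pair(0, b), b), pair(b, pair(0, b)))), b), e)  →  pair(pair(pair(e, b), b), e)   [R3 at 1.1.2]

no — NF(t₁) = pair(b, e), NF(t₂) = pair(pair(pair(e, b), b), e)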